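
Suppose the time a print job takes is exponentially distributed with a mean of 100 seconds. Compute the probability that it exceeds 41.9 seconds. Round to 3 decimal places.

0.658

The rate is λ = 1/100 = 0.01 per second.
P(X > 41.9) = e^(−λ·41.9) = e^(−0.419) ≈ 0.658.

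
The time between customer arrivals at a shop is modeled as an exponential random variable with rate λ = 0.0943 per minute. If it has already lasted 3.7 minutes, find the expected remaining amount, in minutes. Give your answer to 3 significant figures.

10.6

By memorylessness, the remaining amount past any threshold is again Exp(λ) with mean 1/λ = 10.6045 minutes.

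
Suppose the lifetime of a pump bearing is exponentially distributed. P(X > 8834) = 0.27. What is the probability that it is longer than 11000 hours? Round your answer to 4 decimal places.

e^(−λ·8834) = 0.27 ⇒ λ = −ln(0.27)/8834 = 0.000148215.
P(X > 11000) = e^(−0.000148215·11000) = e^(−1.6304) ≈ 0.1959.

0.1959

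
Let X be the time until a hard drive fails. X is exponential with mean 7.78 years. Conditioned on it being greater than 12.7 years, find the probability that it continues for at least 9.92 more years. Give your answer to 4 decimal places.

The rate is λ = 1/7.78 = 0.128535 per year.
The exponential is memoryless, so the remaining time is again Exp(λ): the condition X > 12.7 is irrelevant.
P(X > 9.92) = e^(−1.2751) ≈ 0.2794.

0.2794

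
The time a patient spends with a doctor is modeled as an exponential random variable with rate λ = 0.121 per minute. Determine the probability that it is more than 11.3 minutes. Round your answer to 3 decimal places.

0.255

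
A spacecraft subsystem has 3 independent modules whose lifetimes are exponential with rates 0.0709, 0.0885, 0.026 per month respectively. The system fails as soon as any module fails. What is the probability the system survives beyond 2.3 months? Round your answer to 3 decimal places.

The time to first failure is exponential with rate Σλ = 0.0709 + 0.0885 + 0.026 = 0.1854.
P(min > 2.3) = e^(−0.1854·2.3) = e^(−0.42642) ≈ 0.653.

0.653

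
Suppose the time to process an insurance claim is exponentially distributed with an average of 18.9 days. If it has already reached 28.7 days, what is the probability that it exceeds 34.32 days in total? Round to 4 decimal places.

0.7428

The rate is λ = 1/18.9 = 0.0529101 per day.
The exponential is memoryless, so the remaining time is again Exp(λ): the condition X > 28.7 is irrelevant.
P(X > 5.62) = e^(−0.29735) ≈ 0.7428.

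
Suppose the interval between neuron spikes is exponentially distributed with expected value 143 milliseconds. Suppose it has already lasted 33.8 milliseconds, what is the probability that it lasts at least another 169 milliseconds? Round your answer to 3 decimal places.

0.307

The rate is λ = 1/143 = 0.00699301 per millisecond.
The exponential is memoryless, so the remaining time is again Exp(λ): the condition X > 33.8 is irrelevant.
P(X > 169) = e^(−1.1818) ≈ 0.307.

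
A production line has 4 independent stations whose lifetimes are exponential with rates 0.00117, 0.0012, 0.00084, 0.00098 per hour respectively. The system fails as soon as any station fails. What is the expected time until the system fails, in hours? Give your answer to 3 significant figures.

239

The time to first failure is exponential with rate Σλ = 0.00117 + 0.0012 + 0.00084 + 0.00098 = 0.00419.
E[min] = 1/Σλ = 1/0.00419 = 238.663 hours.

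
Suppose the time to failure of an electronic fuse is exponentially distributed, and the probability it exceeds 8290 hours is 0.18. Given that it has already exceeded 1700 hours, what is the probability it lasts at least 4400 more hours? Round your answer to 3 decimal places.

From e^(−λ·8290) = 0.18, λ = −ln(0.18)/8290 = 0.000206851.
Memoryless: P(X > 1700+4400 | X > 1700) = P(X > 4400) = e^(−0.000206851·4400) ≈ 0.402.

0.402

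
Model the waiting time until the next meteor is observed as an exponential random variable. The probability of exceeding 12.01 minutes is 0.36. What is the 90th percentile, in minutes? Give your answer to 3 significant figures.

27.1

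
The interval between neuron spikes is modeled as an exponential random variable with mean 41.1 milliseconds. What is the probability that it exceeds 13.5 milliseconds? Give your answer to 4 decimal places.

0.7200

The rate is λ = 1/41.1 = 0.0243309 per millisecond.
P(X > 13.5) = e^(−λ·13.5) = e^(−0.32847) ≈ 0.7200.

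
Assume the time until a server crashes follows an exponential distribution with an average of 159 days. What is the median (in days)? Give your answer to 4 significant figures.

The rate is λ = 1/159 = 0.00628931 per day.
Set 1 − e^(−λt) = 0.5, so t = −ln(0.5)/λ = 0.69315/0.00628931 ≈ 110.21 days.

110.2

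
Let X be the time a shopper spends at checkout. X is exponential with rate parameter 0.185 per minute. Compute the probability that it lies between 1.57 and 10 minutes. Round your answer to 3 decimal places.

0.591

P(1.57 < X < 10) = e^(−λ·1.57) − e^(−λ·10) = 0.74793 − 0.15724 ≈ 0.591.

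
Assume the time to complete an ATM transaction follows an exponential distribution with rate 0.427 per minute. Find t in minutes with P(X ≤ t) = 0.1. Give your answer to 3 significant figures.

0.247

Set 1 − e^(−λt) = 0.1, so t = −ln(0.9)/λ = 0.10536/0.427 ≈ 0.246746 minutes.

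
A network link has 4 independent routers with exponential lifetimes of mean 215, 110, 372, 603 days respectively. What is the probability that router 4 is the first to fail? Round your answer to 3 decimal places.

Rates: λ_i = 1/mean_i → 0.00465116, 0.00909091, 0.00268817, 0.00165837; Σλ = 0.0180886.
P(router 4 first) = λ_4/Σλ = 0.00165837/0.0180886 ≈ 0.092.

0.092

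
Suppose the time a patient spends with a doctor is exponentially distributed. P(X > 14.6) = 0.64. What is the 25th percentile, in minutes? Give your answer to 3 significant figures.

e^(−λ·14.6) = 0.64 ⇒ λ = −ln(0.64)/14.6 = 0.0305676.
25th percentile: 1 − e^(−λt) = 0.25, t = −ln(0.75)/λ = 9.41134 minutes.

9.41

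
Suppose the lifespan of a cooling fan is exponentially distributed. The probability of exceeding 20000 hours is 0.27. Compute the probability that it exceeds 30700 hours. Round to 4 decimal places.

e^(−λ·20000) = 0.27 ⇒ λ = −ln(0.27)/20000 = 0.0000654667.
P(X > 30700) = e^(−0.0000654667·30700) = e^(−2.0098) ≈ 0.1340.

0.1340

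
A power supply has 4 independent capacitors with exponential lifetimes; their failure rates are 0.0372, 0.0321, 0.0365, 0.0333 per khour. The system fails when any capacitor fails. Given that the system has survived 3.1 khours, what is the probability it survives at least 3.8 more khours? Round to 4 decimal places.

0.5894

Time to first failure ~ Exp(Σλ) with Σλ = 0.1391.
By memorylessness, P(T > 3.1+3.8 | T > 3.1) = P(T > 3.8) = e^(−0.1391·3.8) ≈ 0.5894.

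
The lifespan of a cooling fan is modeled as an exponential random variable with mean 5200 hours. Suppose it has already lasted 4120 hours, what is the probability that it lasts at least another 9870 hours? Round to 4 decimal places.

The rate is λ = 1/5200 = 0.000192308 per hour.
The exponential is memoryless, so the remaining time is again Exp(λ): the condition X > 4120 is irrelevant.
P(X > 9870) = e^(−1.8981) ≈ 0.1499.

0.1499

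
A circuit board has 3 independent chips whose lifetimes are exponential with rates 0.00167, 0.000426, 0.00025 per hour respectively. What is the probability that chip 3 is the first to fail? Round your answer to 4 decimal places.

The time to first failure is exponential with rate Σλ = 0.00167 + 0.000426 + 0.00025 = 0.002346.
P(chip 3 first) = λ_3/Σλ = 0.00025/0.002346 ≈ 0.1066.

0.1066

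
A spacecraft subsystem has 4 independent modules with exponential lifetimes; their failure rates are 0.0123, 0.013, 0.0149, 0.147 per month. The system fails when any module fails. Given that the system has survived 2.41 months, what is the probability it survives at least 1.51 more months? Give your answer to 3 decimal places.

0.754

Time to first failure ~ Exp(Σλ) with Σλ = 0.1872.
By memorylessness, P(T > 2.41+1.51 | T > 2.41) = P(T > 1.51) = e^(−0.1872·1.51) ≈ 0.754.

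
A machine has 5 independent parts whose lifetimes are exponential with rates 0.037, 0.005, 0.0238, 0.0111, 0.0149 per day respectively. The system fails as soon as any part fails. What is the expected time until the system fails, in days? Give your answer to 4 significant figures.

The time to first failure is exponential with rate Σλ = 0.037 + 0.005 + 0.0238 + 0.0111 + 0.0149 = 0.0918.
E[min] = 1/Σλ = 1/0.0918 = 10.8932 days.

10.89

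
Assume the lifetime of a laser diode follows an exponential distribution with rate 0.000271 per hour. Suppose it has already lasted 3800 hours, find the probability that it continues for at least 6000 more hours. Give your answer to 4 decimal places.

0.1967

P(X > s+t | X > s) = e^(−λ(s+t))/e^(−λs) = e^(−λt), independent of s = 3800.
P(X > 6000) = e^(−1.626) ≈ 0.1967.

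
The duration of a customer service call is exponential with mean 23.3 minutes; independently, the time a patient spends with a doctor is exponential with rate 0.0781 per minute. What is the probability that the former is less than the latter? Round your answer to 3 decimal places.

0.355

λ_1 = 1/23.3 = 0.0429185, λ_2 = 0.0781.
For independent exponentials, P(the former < the latter) = λ_1/(λ_1+λ_2) = 0.0429185/0.121018 ≈ 0.355.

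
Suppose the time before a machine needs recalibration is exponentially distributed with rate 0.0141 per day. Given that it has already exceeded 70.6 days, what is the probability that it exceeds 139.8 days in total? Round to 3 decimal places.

0.377

P(X > s+t | X > s) = e^(−λ(s+t))/e^(−λs) = e^(−λt), independent of s = 70.6.
P(X > 69.2) = e^(−0.97572) ≈ 0.377.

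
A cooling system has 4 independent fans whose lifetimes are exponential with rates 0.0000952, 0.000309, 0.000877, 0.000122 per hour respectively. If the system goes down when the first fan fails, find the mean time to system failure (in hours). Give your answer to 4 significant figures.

The time to first failure is exponential with rate Σλ = 0.0000952 + 0.000309 + 0.000877 + 0.000122 = 0.0014032.
E[min] = 1/Σλ = 1/0.0014032 = 712.657 hours.

712.7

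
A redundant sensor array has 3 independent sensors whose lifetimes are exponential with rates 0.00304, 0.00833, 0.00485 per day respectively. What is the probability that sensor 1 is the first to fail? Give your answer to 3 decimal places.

0.187

The time to first failure is exponential with rate Σλ = 0.00304 + 0.00833 + 0.00485 = 0.01622.
P(sensor 1 first) = λ_1/Σλ = 0.00304/0.01622 ≈ 0.187.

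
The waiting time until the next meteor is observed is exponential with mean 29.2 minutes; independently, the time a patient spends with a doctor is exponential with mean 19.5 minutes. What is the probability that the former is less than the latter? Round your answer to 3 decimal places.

0.400

λ_1 = 1/29.2 = 0.0342466, λ_2 = 1/19.5 = 0.0512821.
For independent exponentials, P(the former < the latter) = λ_1/(λ_1+λ_2) = 0.0342466/0.0855286 ≈ 0.400.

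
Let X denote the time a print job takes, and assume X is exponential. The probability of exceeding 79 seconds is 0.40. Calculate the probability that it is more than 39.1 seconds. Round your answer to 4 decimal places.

e^(−λ·79) = 0.40 ⇒ λ = −ln(0.40)/79 = 0.0115986.
P(X > 39.1) = e^(−0.0115986·39.1) = e^(−0.45351) ≈ 0.6354.

0.6354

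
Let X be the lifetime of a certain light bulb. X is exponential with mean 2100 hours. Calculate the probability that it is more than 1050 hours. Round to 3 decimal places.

The rate is λ = 1/2100 = 0.00047619 per hour.
P(X > 1050) = e^(−λ·1050) = e^(−0.5) ≈ 0.607.

0.607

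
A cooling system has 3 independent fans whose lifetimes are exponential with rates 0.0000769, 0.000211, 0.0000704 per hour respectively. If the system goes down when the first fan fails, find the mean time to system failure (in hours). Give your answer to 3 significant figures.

2790

The time to first failure is exponential with rate Σλ = 0.0000769 + 0.000211 + 0.0000704 = 0.0003583.
E[min] = 1/Σλ = 1/0.0003583 = 2790.96 hours.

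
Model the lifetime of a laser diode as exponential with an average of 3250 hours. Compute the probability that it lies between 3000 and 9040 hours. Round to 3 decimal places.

0.335

The rate is λ = 1/3250 = 0.000307692 per hour.
P(3000 < X < 9040) = e^(−λ·3000) − e^(−λ·9040) = 0.39729 − 0.06194 ≈ 0.335.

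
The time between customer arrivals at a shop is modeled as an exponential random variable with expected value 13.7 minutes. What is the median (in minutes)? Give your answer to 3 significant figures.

9.50

The rate is λ = 1/13.7 = 0.0729927 per minute.
Set 1 − e^(−λt) = 0.5, so t = −ln(0.5)/λ = 0.69315/0.0729927 ≈ 9.49612 minutes.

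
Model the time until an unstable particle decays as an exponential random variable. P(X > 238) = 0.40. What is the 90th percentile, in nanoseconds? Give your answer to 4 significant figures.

598.1

e^(−λ·238) = 0.40 ⇒ λ = −ln(0.40)/238 = 0.00384996.
90th percentile: 1 − e^(−λt) = 0.9, t = −ln(0.1)/λ = 598.08 nanoseconds.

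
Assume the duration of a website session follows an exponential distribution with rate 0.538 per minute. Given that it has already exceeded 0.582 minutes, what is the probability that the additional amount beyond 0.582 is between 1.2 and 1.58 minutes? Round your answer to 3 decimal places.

Memoryless: the residual past 0.582 is again Exp(λ).
P(1.2 < residual < 1.58) = e^(−λ·1.2) − e^(−λ·1.58) = 0.52435 − 0.42740 ≈ 0.097.

0.097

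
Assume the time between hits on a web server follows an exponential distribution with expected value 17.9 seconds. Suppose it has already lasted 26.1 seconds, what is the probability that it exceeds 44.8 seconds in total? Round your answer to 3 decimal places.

The rate is λ = 1/17.9 = 0.0558659 per second.
P(X > s+t | X > s) = e^(−λ(s+t))/e^(−λs) = e^(−λt), independent of s = 26.1.
P(X > 18.7) = e^(−1.0447) ≈ 0.352.

0.352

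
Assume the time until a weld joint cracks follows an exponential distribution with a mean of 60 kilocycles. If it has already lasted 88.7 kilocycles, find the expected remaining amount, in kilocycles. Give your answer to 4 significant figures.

The rate is λ = 1/60 = 0.0166667 per kilocycle.
By memorylessness, the remaining amount past any threshold is again Exp(λ) with mean 1/λ = 60 kilocycles.

60.00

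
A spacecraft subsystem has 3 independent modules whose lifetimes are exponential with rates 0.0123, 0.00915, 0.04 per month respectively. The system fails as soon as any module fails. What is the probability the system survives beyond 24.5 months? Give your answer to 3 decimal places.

The time to first failure is exponential with rate Σλ = 0.0123 + 0.00915 + 0.04 = 0.06145.
P(min > 24.5) = e^(−0.06145·24.5) = e^(−1.5055) ≈ 0.222.

0.222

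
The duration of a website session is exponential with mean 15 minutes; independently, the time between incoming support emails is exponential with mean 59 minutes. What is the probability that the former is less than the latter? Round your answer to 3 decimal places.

0.797

λ_1 = 1/15 = 0.0666667, λ_2 = 1/59 = 0.0169492.
For independent exponentials, P(the former < the latter) = λ_1/(λ_1+λ_2) = 0.0666667/0.0836158 ≈ 0.797.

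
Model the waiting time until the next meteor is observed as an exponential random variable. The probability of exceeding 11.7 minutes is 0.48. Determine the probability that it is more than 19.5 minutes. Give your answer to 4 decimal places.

0.2943

e^(−λ·11.7) = 0.48 ⇒ λ = −ln(0.48)/11.7 = 0.0627324.
P(X > 19.5) = e^(−0.0627324·19.5) = e^(−1.2233) ≈ 0.2943.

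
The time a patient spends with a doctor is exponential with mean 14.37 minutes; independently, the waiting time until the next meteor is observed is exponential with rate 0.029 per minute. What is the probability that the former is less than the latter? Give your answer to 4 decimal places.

0.7059

λ_1 = 1/14.37 = 0.0695894, λ_2 = 0.029.
For independent exponentials, P(the former < the latter) = λ_1/(λ_1+λ_2) = 0.0695894/0.0985894 ≈ 0.7059.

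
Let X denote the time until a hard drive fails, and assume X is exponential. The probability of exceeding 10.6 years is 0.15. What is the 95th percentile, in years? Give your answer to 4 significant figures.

16.74

e^(−λ·10.6) = 0.15 ⇒ λ = −ln(0.15)/10.6 = 0.178974.
95th percentile: 1 − e^(−λt) = 0.95, t = −ln(0.05)/λ = 16.7384 years.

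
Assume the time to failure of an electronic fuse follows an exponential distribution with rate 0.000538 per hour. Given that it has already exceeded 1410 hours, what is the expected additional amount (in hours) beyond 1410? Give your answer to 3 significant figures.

1860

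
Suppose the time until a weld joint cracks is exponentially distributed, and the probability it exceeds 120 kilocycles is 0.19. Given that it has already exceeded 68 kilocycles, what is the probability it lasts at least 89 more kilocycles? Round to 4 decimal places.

From e^(−λ·120) = 0.19, λ = −ln(0.19)/120 = 0.0138394.
Memoryless: P(X > 68+89 | X > 68) = P(X > 89) = e^(−0.0138394·89) ≈ 0.2918.

0.2918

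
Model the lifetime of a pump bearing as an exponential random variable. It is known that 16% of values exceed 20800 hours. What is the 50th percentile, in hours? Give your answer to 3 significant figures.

e^(−λ·20800) = 0.16 ⇒ λ = −ln(0.16)/20800 = 0.0000881049.
50th percentile: 1 − e^(−λt) = 0.5, t = −ln(0.5)/λ = 7867.3 hours.

7870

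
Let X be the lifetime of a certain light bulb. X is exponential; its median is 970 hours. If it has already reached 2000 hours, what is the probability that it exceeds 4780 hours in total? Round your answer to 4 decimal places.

0.1372

For an exponential, median = ln(2)/λ, so λ = ln 2 / 970 = 0.000714585 per hour.
P(X > s+t | X > s) = e^(−λ(s+t))/e^(−λs) = e^(−λt), independent of s = 2000.
P(X > 2780) = e^(−1.9865) ≈ 0.1372.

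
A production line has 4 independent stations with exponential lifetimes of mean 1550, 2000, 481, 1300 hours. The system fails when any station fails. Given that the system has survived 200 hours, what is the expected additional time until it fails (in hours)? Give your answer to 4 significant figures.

250.4

First-failure rate Σλ = 1/1550 + 1/2000 + 1/481 + 1/1300 = 0.00399339.
By memorylessness the expected residual is 1/Σλ = 250.414 hours, regardless of the 200 already elapsed.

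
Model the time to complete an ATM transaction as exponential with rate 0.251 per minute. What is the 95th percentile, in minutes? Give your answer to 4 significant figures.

Set 1 − e^(−λt) = 0.95, so t = −ln(0.05)/λ = 2.9957/0.251 ≈ 11.9352 minutes.

11.94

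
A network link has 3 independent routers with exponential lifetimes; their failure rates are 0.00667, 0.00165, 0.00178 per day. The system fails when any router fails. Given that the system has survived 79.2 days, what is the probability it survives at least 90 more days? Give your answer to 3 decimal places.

Time to first failure ~ Exp(Σλ) with Σλ = 0.0101.
By memorylessness, P(T > 79.2+90 | T > 79.2) = P(T > 90) = e^(−0.0101·90) ≈ 0.403.

0.403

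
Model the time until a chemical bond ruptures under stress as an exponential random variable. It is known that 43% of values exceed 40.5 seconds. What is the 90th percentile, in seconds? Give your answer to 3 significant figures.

110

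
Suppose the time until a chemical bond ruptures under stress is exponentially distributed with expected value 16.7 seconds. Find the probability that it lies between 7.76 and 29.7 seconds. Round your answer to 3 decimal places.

0.459

The rate is λ = 1/16.7 = 0.0598802 per second.
P(7.76 < X < 29.7) = e^(−λ·7.76) − e^(−λ·29.7) = 0.62834 − 0.16890 ≈ 0.459.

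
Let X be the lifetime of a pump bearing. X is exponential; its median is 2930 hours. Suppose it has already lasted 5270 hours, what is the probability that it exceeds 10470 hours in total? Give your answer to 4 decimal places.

0.2922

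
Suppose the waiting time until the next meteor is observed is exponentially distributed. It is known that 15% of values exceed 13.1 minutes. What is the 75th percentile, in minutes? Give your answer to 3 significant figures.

9.57

e^(−λ·13.1) = 0.15 ⇒ λ = −ln(0.15)/13.1 = 0.144818.
75th percentile: 1 − e^(−λt) = 0.75, t = −ln(0.25)/λ = 9.57264 minutes.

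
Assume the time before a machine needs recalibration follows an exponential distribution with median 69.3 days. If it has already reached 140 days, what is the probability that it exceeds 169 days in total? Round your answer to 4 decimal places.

0.7482

For an exponential, median = ln(2)/λ, so λ = ln 2 / 69.3 = 0.0100021 per day.
P(X > s+t | X > s) = e^(−λ(s+t))/e^(−λs) = e^(−λt), independent of s = 140.
P(X > 29) = e^(−0.29006) ≈ 0.7482.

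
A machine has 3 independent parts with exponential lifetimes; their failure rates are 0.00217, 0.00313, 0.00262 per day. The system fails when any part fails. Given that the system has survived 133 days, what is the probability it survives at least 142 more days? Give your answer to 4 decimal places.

Time to first failure ~ Exp(Σλ) with Σλ = 0.00792.
By memorylessness, P(T > 133+142 | T > 133) = P(T > 142) = e^(−0.00792·142) ≈ 0.3248.

0.3248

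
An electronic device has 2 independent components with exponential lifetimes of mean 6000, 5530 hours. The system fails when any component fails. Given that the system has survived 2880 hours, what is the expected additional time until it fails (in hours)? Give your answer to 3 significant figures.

First-failure rate Σλ = 1/6000 + 1/5530 = 0.000347498.
By memorylessness the expected residual is 1/Σλ = 2877.71 hours, regardless of the 2880 already elapsed.

2880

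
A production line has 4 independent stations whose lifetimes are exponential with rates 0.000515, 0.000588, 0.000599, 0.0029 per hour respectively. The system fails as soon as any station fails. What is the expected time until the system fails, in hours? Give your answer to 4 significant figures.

The time to first failure is exponential with rate Σλ = 0.000515 + 0.000588 + 0.000599 + 0.0029 = 0.004602.
E[min] = 1/Σλ = 1/0.004602 = 217.297 hours.

217.3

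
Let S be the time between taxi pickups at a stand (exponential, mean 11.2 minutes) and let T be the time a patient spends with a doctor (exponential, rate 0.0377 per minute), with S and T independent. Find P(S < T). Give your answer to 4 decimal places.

0.7031

λ_1 = 1/11.2 = 0.0892857, λ_2 = 0.0377.
For independent exponentials, P(S < T) = λ_1/(λ_1+λ_2) = 0.0892857/0.126986 ≈ 0.7031.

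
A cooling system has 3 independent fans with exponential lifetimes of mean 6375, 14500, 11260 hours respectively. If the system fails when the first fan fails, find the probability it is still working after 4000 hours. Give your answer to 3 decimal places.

0.284

The first failure time is exponential with rate Σλ_i = 1/6375 + 1/14500 + 1/11260 = 0.000314638 per hour.
P(min > 4000) = e^(−0.000314638·4000) = e^(−1.2586) ≈ 0.284.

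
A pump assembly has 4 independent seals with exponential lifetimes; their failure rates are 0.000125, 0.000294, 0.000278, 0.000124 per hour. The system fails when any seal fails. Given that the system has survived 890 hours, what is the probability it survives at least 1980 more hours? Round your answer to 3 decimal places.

Time to first failure ~ Exp(Σλ) with Σλ = 0.000821.
By memorylessness, P(T > 890+1980 | T > 890) = P(T > 1980) = e^(−0.000821·1980) ≈ 0.197.

0.197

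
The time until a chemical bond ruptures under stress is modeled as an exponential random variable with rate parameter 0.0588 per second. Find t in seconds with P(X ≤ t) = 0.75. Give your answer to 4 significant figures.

Set 1 − e^(−λt) = 0.75, so t = −ln(0.25)/λ = 1.3863/0.0588 ≈ 23.5764 seconds.

23.58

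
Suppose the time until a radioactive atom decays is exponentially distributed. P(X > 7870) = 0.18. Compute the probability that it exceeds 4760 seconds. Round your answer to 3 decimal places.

e^(−λ·7870) = 0.18 ⇒ λ = −ln(0.18)/7870 = 0.000217891.
P(X > 4760) = e^(−0.000217891·4760) = e^(−1.0372) ≈ 0.354.

0.354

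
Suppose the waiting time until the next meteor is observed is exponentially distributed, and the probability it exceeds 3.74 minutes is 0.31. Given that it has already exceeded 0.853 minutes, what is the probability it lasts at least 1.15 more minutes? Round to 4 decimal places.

0.6976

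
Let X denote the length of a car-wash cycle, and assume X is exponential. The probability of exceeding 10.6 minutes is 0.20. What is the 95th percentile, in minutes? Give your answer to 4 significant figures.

e^(−λ·10.6) = 0.20 ⇒ λ = −ln(0.20)/10.6 = 0.151834.
95th percentile: 1 − e^(−λt) = 0.95, t = −ln(0.05)/λ = 19.7303 minutes.

19.73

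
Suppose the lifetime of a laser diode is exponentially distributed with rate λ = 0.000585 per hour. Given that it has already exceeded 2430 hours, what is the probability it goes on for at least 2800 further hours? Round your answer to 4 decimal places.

0.1944

By the memoryless property, P(X > 2430+2800 | X > 2430) = P(X > 2800).
P(X > 2800) = e^(−1.638) ≈ 0.1944.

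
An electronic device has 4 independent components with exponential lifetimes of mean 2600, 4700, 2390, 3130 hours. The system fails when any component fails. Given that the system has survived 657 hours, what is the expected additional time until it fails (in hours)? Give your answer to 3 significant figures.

749

First-failure rate Σλ = 1/2600 + 1/4700 + 1/2390 + 1/3130 = 0.00133528.
By memorylessness the expected residual is 1/Σλ = 748.906 hours, regardless of the 657 already elapsed.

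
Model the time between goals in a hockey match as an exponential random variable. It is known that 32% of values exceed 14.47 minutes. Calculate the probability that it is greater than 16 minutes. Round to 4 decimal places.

0.2837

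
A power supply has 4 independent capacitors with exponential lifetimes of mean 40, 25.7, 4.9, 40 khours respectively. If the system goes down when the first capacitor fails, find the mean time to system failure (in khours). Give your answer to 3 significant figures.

The first failure time is exponential with rate Σλ_i = 1/40 + 1/25.7 + 1/4.9 + 1/40 = 0.292992 per khour.
E[min] = 1/Σλ = 1/0.292992 = 3.41306 khours.

3.41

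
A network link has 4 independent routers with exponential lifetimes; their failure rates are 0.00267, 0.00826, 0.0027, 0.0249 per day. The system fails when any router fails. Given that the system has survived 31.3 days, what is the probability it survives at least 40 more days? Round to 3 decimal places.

Time to first failure ~ Exp(Σλ) with Σλ = 0.03853.
By memorylessness, P(T > 31.3+40 | T > 31.3) = P(T > 40) = e^(−0.03853·40) ≈ 0.214.

0.214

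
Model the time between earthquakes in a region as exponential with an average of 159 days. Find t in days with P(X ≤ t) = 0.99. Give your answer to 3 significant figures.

732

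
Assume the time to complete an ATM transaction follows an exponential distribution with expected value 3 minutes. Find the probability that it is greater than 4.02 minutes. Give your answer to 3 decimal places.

The rate is λ = 1/3 = 0.333333 per minute.
P(X > 4.02) = e^(−λ·4.02) = e^(−1.34) ≈ 0.262.

0.262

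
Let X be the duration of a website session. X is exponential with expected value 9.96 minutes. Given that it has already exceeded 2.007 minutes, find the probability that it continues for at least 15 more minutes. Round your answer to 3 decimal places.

0.222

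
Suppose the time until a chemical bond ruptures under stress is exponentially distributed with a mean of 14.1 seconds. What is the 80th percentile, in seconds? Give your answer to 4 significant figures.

22.69

The rate is λ = 1/14.1 = 0.070922 per second.
Set 1 − e^(−λt) = 0.8, so t = −ln(0.2)/λ = 1.6094/0.070922 ≈ 22.6931 seconds.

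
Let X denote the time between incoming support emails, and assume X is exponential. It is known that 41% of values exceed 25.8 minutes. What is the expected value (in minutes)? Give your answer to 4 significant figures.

e^(−λ·25.8) = 0.41 ⇒ λ = −ln(0.41)/25.8 = 0.0345581.
Mean = 1/λ = 28.9368 minutes.

28.94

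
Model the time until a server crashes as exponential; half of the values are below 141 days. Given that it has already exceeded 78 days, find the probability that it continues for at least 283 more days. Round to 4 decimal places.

For an exponential, median = ln(2)/λ, so λ = ln 2 / 141 = 0.00491594 per day.
The exponential is memoryless, so the remaining time is again Exp(λ): the condition X > 78 is irrelevant.
P(X > 283) = e^(−1.3912) ≈ 0.2488.

0.2488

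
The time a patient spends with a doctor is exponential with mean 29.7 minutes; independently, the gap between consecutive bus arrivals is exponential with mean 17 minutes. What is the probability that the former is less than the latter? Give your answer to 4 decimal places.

0.3640

λ_1 = 1/29.7 = 0.03367, λ_2 = 1/17 = 0.0588235.
For independent exponentials, P(the former < the latter) = λ_1/(λ_1+λ_2) = 0.03367/0.0924936 ≈ 0.3640.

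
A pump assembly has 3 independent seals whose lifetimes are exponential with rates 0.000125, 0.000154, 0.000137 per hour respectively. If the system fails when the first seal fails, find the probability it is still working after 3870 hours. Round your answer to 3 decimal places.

0.200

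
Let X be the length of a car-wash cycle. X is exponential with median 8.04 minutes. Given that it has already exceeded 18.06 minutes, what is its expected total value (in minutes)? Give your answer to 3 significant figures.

For an exponential, median = ln(2)/λ, so λ = ln 2 / 8.04 = 0.0862123 per minute.
By memorylessness, E[X | X > 18.06] = 18.06 + 1/λ = 18.06 + 11.5993 = 29.6593 minutes.

29.7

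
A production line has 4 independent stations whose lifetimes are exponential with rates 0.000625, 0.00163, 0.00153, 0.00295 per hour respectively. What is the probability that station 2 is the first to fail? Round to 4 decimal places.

0.2420

The time to first failure is exponential with rate Σλ = 0.000625 + 0.00163 + 0.00153 + 0.00295 = 0.006735.
P(station 2 first) = λ_2/Σλ = 0.00163/0.006735 ≈ 0.2420.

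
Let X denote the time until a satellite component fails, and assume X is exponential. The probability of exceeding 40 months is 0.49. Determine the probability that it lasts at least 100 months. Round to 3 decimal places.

e^(−λ·40) = 0.49 ⇒ λ = −ln(0.49)/40 = 0.0178337.
P(X > 100) = e^(−0.0178337·100) = e^(−1.7834) ≈ 0.168.

0.168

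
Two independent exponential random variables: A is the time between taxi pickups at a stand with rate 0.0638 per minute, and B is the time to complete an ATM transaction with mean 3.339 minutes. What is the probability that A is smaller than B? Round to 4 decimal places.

λ_1 = 0.0638, λ_2 = 1/3.339 = 0.299491.
For independent exponentials, P(A < B) = λ_1/(λ_1+λ_2) = 0.0638/0.363291 ≈ 0.1756.

0.1756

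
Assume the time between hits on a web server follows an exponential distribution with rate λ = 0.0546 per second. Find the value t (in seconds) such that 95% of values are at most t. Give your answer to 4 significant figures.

54.87

Set 1 − e^(−λt) = 0.95, so t = −ln(0.05)/λ = 2.9957/0.0546 ≈ 54.8669 seconds.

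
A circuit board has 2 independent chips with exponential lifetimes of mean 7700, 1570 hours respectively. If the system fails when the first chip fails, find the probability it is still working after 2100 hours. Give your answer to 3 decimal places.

0.200

The first failure time is exponential with rate Σλ_i = 1/7700 + 1/1570 = 0.000766813 per hour.
P(min > 2100) = e^(−0.000766813·2100) = e^(−1.6103) ≈ 0.200.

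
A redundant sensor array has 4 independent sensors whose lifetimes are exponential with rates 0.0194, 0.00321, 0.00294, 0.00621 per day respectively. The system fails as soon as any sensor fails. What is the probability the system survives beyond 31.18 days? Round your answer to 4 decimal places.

The time to first failure is exponential with rate Σλ = 0.0194 + 0.00321 + 0.00294 + 0.00621 = 0.03176.
P(min > 31.18) = e^(−0.03176·31.18) = e^(−0.99028) ≈ 0.3715.

0.3715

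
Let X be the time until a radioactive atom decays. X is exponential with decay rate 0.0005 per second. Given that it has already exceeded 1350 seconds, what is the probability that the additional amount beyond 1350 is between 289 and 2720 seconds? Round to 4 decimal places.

0.6088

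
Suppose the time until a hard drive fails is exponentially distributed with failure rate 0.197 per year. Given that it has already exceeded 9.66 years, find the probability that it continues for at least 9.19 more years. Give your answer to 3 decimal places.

0.164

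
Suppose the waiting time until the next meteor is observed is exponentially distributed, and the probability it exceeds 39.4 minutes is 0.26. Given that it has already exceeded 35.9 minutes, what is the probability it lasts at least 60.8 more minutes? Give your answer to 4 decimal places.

0.1251

From e^(−λ·39.4) = 0.26, λ = −ln(0.26)/39.4 = 0.0341897.
Memoryless: P(X > 35.9+60.8 | X > 35.9) = P(X > 60.8) = e^(−0.0341897·60.8) ≈ 0.1251.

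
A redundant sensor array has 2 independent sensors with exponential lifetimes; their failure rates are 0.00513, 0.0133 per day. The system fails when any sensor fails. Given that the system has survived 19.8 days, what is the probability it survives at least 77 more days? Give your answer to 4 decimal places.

0.2419

Time to first failure ~ Exp(Σλ) with Σλ = 0.01843.
By memorylessness, P(T > 19.8+77 | T > 19.8) = P(T > 77) = e^(−0.01843·77) ≈ 0.2419.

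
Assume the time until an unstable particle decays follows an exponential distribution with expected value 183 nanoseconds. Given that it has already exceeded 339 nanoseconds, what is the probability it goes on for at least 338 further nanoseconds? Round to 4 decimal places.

0.1577

The rate is λ = 1/183 = 0.00546448 per nanosecond.
P(X > s+t | X > s) = e^(−λ(s+t))/e^(−λs) = e^(−λt), independent of s = 339.
P(X > 338) = e^(−1.847) ≈ 0.1577.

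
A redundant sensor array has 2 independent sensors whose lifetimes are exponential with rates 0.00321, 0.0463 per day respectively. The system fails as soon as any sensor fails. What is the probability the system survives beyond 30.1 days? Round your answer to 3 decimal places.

The time to first failure is exponential with rate Σλ = 0.00321 + 0.0463 = 0.04951.
P(min > 30.1) = e^(−0.04951·30.1) = e^(−1.4903) ≈ 0.225.

0.225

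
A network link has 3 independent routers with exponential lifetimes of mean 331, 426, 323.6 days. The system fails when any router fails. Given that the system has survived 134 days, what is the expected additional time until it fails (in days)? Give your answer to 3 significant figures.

118

First-failure rate Σλ = 1/331 + 1/426 + 1/323.6 = 0.0084588.
By memorylessness the expected residual is 1/Σλ = 118.22 days, regardless of the 134 already elapsed.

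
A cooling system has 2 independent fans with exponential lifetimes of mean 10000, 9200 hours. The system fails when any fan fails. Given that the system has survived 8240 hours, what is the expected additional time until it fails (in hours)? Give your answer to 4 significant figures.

4792

First-failure rate Σλ = 1/10000 + 1/9200 = 0.000208696.
By memorylessness the expected residual is 1/Σλ = 4791.67 hours, regardless of the 8240 already elapsed.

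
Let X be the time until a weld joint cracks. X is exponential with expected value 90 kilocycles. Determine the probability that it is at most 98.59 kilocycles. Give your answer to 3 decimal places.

The rate is λ = 1/90 = 0.0111111 per kilocycle.
P(X ≤ 98.59) = 1 − e^(−λ·98.59) = 1 − e^(−1.0954) ≈ 0.666.

0.666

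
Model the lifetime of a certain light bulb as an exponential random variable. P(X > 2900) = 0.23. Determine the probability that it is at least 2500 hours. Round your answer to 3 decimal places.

0.282

e^(−λ·2900) = 0.23 ⇒ λ = −ln(0.23)/2900 = 0.000506785.
P(X > 2500) = e^(−0.000506785·2500) = e^(−1.267) ≈ 0.282.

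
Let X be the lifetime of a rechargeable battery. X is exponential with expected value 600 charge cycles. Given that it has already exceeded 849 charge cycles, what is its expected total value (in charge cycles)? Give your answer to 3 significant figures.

1450

The rate is λ = 1/600 = 0.00166667 per charge cycle.
By memorylessness, E[X | X > 849] = 849 + 1/λ = 849 + 600 = 1449 charge cycles.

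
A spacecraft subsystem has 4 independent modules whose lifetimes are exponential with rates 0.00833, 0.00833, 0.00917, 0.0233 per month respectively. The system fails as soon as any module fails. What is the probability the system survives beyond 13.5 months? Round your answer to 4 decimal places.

The time to first failure is exponential with rate Σλ = 0.00833 + 0.00833 + 0.00917 + 0.0233 = 0.04913.
P(min > 13.5) = e^(−0.04913·13.5) = e^(−0.66326) ≈ 0.5152.

0.5152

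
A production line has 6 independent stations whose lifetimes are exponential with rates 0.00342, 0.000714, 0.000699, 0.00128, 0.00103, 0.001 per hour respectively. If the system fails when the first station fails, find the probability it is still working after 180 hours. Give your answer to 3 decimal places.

0.231

The time to first failure is exponential with rate Σλ = 0.00342 + 0.000714 + 0.000699 + 0.00128 + 0.00103 + 0.001 = 0.008143.
P(min > 180) = e^(−0.008143·180) = e^(−1.4657) ≈ 0.231.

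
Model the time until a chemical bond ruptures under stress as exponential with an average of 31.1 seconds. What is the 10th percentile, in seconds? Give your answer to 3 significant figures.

3.28

The rate is λ = 1/31.1 = 0.0321543 per second.
Set 1 − e^(−λt) = 0.1, so t = −ln(0.9)/λ = 0.10536/0.0321543 ≈ 3.27671 seconds.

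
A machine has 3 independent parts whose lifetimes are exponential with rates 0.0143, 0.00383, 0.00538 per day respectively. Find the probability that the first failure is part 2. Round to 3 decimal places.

0.163

The time to first failure is exponential with rate Σλ = 0.0143 + 0.00383 + 0.00538 = 0.02351.
P(part 2 first) = λ_2/Σλ = 0.00383/0.02351 ≈ 0.163.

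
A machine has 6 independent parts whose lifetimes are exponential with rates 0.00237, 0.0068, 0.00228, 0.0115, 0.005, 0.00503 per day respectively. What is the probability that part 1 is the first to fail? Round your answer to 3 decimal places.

The time to first failure is exponential with rate Σλ = 0.00237 + 0.0068 + 0.00228 + 0.0115 + 0.005 + 0.00503 = 0.03298.
P(part 1 first) = λ_1/Σλ = 0.00237/0.03298 ≈ 0.072.

0.072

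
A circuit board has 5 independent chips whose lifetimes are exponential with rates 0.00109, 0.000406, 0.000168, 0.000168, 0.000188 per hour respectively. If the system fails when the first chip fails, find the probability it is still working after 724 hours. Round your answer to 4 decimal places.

0.2317

The time to first failure is exponential with rate Σλ = 0.00109 + 0.000406 + 0.000168 + 0.000168 + 0.000188 = 0.00202.
P(min > 724) = e^(−0.00202·724) = e^(−1.4625) ≈ 0.2317.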